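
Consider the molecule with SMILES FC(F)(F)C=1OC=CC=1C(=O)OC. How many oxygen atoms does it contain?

Scan the SMILES for O atoms (remember two-letter symbols like Cl and Br are single atoms).
Oxygen count: 3.

3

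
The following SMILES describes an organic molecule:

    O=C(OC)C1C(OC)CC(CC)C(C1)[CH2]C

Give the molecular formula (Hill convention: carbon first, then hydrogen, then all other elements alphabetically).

Walk through each heavy atom and fill implicit hydrogens from standard valence (C 4, N 3, O 2, S 2, halogen 1):
  atom 1: O, bond orders sum to 2 (valence 2) → 0 H
  atom 2: C, bond orders sum to 4 (valence 4) → 0 H
  atom 3: O, bond orders sum to 2 (valence 2) → 0 H
  atom 4: C, bond orders sum to 1 (valence 4) → 3 H
  atom 5: C, bond orders sum to 3 (valence 4) → 1 H
  atom 6: C, bond orders sum to 3 (valence 4) → 1 H
  atom 7: O, bond orders sum to 2 (valence 2) → 0 H
  atom 8: C, bond orders sum to 1 (valence 4) → 3 H
  atom 9: C, bond orders sum to 2 (valence 4) → 2 H
  atom 10: C, bond orders sum to 3 (valence 4) → 1 H
  atom 11: C, bond orders sum to 2 (valence 4) → 2 H
  atom 12: C, bond orders sum to 1 (valence 4) → 3 H
  atom 13: C, bond orders sum to 3 (valence 4) → 1 H
  atom 14: C, bond orders sum to 2 (valence 4) → 2 H
  atom 15: C with explicit H count 2
  atom 16: C, bond orders sum to 1 (valence 4) → 3 H
Totals → C:13, H:24, O:3.

C13H24O3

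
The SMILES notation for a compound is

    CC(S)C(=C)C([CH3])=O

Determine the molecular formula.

C6H10OS

Walk through each heavy atom and fill implicit hydrogens from standard valence (C 4, N 3, O 2, S 2, halogen 1):
  atom 1: C, bond orders sum to 1 (valence 4) → 3 H
  atom 2: C, bond orders sum to 3 (valence 4) → 1 H
  atom 3: S, bond orders sum to 1 (valence 2) → 1 H
  atom 4: C, bond orders sum to 4 (valence 4) → 0 H
  atom 5: C, bond orders sum to 2 (valence 4) → 2 H
  atom 6: C, bond orders sum to 4 (valence 4) → 0 H
  atom 7: C with explicit H count 3
  atom 8: O, bond orders sum to 2 (valence 2) → 0 H
Totals → C:6, H:10, O:1, S:1.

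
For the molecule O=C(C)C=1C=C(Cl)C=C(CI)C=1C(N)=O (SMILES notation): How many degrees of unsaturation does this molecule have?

Molecular formula: C10H9ClINO2.
DoU = (2C + 2 + N − H − X) / 2, where X is the halogen count and O/S are ignored.
    = (2·10 + 2 + 1 − 9 − 2) / 2 = 12 / 2 = 6.

6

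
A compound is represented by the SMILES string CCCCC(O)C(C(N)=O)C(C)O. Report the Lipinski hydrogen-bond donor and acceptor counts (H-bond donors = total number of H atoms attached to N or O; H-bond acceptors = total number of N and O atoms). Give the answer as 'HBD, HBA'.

4, 4

Donors: find every N or O and count the H atoms it carries.
  atom 6 (O): bond orders sum to 1 → 1 H
  atom 9 (N): bond orders sum to 1 → 2 H
  atom 10 (O): bond orders sum to 2 → 0 H
  atom 13 (O): bond orders sum to 1 → 1 H
Lipinski HBD = 4.
Acceptors: N atoms = 1, O atoms = 3 → HBA = 4.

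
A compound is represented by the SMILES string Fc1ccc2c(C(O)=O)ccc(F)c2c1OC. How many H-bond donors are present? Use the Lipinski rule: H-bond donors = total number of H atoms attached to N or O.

1

Donors: find every N or O and count the H atoms it carries.
  atom 8 (O): bond orders sum to 1 → 1 H
  atom 9 (O): bond orders sum to 2 → 0 H
  atom 16 (O): bond orders sum to 2 → 0 H
Lipinski HBD = 1.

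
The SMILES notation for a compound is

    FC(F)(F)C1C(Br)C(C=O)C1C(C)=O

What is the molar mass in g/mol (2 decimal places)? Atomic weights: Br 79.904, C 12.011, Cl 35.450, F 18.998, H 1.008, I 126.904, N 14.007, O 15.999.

273.05 g/mol

First, the molecular formula is C8H8BrF3O2 (counting implicit H from valence).
  Br: 1 × 79.904 = 79.904
  C: 8 × 12.011 = 96.088
  F: 3 × 18.998 = 56.994
  H: 8 × 1.008 = 8.064
  O: 2 × 15.999 = 31.998
Sum: 1×79.904 + 8×12.011 + 3×18.998 + 8×1.008 + 2×15.999 = 273.048 → 273.05 g/mol.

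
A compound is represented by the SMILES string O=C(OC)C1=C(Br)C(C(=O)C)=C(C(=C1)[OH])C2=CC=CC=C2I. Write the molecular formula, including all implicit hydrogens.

Walk through each heavy atom and fill implicit hydrogens from standard valence (C 4, N 3, O 2, S 2, halogen 1):
  atom 1: O, bond orders sum to 2 (valence 2) → 0 H
  atom 2: C, bond orders sum to 4 (valence 4) → 0 H
  atom 3: O, bond orders sum to 2 (valence 2) → 0 H
  atom 4: C, bond orders sum to 1 (valence 4) → 3 H
  atom 5: C, bond orders sum to 4 (valence 4) → 0 H
  atom 6: C, bond orders sum to 4 (valence 4) → 0 H
  atom 7: Br (halogen, monovalent) → 0 H
  atom 8: C, bond orders sum to 4 (valence 4) → 0 H
  atom 9: C, bond orders sum to 4 (valence 4) → 0 H
  atom 10: O, bond orders sum to 2 (valence 2) → 0 H
  atom 11: C, bond orders sum to 1 (valence 4) → 3 H
  atom 12: C, bond orders sum to 4 (valence 4) → 0 H
  atom 13: C, bond orders sum to 4 (valence 4) → 0 H
  atom 14: C, bond orders sum to 3 (valence 4) → 1 H
  atom 15: O with explicit H count 1
  atom 16: C, bond orders sum to 4 (valence 4) → 0 H
  atom 17: C, bond orders sum to 3 (valence 4) → 1 H
  atom 18: C, bond orders sum to 3 (valence 4) → 1 H
  atom 19: C, bond orders sum to 3 (valence 4) → 1 H
  atom 20: C, bond orders sum to 3 (valence 4) → 1 H
  atom 21: C, bond orders sum to 4 (valence 4) → 0 H
  atom 22: I (halogen, monovalent) → 0 H
Totals → C:16, H:12, Br:1, I:1, O:4.

C16H12BrIO4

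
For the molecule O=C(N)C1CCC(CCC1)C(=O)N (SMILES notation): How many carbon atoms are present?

9

Count every carbon token in the SMILES (each C, including those in ring-closure positions and inside branches).
Carbon count: 9.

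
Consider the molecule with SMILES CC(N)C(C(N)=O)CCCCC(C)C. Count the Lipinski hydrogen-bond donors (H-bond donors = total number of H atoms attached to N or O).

4

Donors: find every N or O and count the H atoms it carries.
  atom 3 (N): bond orders sum to 1 → 2 H
  atom 6 (N): bond orders sum to 1 → 2 H
  atom 7 (O): bond orders sum to 2 → 0 H
Lipinski HBD = 4.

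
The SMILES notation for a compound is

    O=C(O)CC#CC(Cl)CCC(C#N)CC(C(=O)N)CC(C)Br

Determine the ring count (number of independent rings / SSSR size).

In SMILES, each pair of matching ring-closure digits denotes one ring-closing bond; the number of such bonds equals the number of independent rings.
Ring-closure bonds here: 0.

0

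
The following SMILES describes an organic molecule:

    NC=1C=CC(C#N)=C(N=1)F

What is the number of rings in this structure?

In SMILES, each pair of matching ring-closure digits denotes one ring-closing bond; the number of such bonds equals the number of independent rings.
Ring-closure bonds here: 1.

1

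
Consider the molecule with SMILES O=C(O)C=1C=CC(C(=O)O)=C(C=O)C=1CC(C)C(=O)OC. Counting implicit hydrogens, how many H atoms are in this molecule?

Walk through each heavy atom and fill implicit hydrogens from standard valence (C 4, N 3, O 2, S 2, halogen 1):
  atom 1: O, bond orders sum to 2 (valence 2) → 0 H
  atom 2: C, bond orders sum to 4 (valence 4) → 0 H
  atom 3: O, bond orders sum to 1 (valence 2) → 1 H
  atom 4: C, bond orders sum to 4 (valence 4) → 0 H
  atom 5: C, bond orders sum to 3 (valence 4) → 1 H
  atom 6: C, bond orders sum to 3 (valence 4) → 1 H
  atom 7: C, bond orders sum to 4 (valence 4) → 0 H
  atom 8: C, bond orders sum to 4 (valence 4) → 0 H
  atom 9: O, bond orders sum to 2 (valence 2) → 0 H
  atom 10: O, bond orders sum to 1 (valence 2) → 1 H
  atom 11: C, bond orders sum to 4 (valence 4) → 0 H
  atom 12: C, bond orders sum to 3 (valence 4) → 1 H
  atom 13: O, bond orders sum to 2 (valence 2) → 0 H
  atom 14: C, bond orders sum to 4 (valence 4) → 0 H
  atom 15: C, bond orders sum to 2 (valence 4) → 2 H
  atom 16: C, bond orders sum to 3 (valence 4) → 1 H
  atom 17: C, bond orders sum to 1 (valence 4) → 3 H
  atom 18: C, bond orders sum to 4 (valence 4) → 0 H
  atom 19: O, bond orders sum to 2 (valence 2) → 0 H
  atom 20: O, bond orders sum to 2 (valence 2) → 0 H
  atom 21: C, bond orders sum to 1 (valence 4) → 3 H
Total hydrogens: 14.

14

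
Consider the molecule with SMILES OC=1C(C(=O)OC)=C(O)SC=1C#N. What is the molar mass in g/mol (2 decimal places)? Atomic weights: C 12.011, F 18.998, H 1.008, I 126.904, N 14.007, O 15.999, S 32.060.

199.18 g/mol

First, the molecular formula is C7H5NO4S (counting implicit H from valence).
  C: 7 × 12.011 = 84.077
  H: 5 × 1.008 = 5.040
  N: 1 × 14.007 = 14.007
  O: 4 × 15.999 = 63.996
  S: 1 × 32.060 = 32.060
Sum: 7×12.011 + 5×1.008 + 1×14.007 + 4×15.999 + 1×32.060 = 199.180 → 199.18 g/mol.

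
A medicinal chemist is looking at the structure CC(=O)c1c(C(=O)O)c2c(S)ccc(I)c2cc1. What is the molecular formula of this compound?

Walk through each heavy atom and fill implicit hydrogens from standard valence (C 4, N 3, O 2, S 2, halogen 1); for lowercase aromatic atoms, an aromatic c carries 1 H when it has two neighbours and 0 H with three, and aromatic n carries 0 H:
  atom 1: C, bond orders sum to 1 (valence 4) → 3 H
  atom 2: C, bond orders sum to 4 (valence 4) → 0 H
  atom 3: O, bond orders sum to 2 (valence 2) → 0 H
  atom 4: aromatic c, 3 neighbours → 0 H
  atom 5: aromatic c, 3 neighbours → 0 H
  atom 6: C, bond orders sum to 4 (valence 4) → 0 H
  atom 7: O, bond orders sum to 2 (valence 2) → 0 H
  atom 8: O, bond orders sum to 1 (valence 2) → 1 H
  atom 9: aromatic c, 3 neighbours → 0 H
  atom 10: aromatic c, 3 neighbours → 0 H
  atom 11: S, bond orders sum to 1 (valence 2) → 1 H
  atom 12: aromatic c, 2 neighbours → 1 H
  atom 13: aromatic c, 2 neighbours → 1 H
  atom 14: aromatic c, 3 neighbours → 0 H
  atom 15: I (halogen, monovalent) → 0 H
  atom 16: aromatic c, 3 neighbours → 0 H
  atom 17: aromatic c, 2 neighbours → 1 H
  atom 18: aromatic c, 2 neighbours → 1 H
Totals → C:13, H:9, I:1, O:3, S:1.
In Hill order: C13H9IO3S.

C13H9IO3S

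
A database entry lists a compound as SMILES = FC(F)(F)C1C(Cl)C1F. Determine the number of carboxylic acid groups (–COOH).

Scan the SMILES for the carboxylic acid motif — none present.

0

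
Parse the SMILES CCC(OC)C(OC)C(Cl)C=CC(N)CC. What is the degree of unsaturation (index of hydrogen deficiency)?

1

Degree of unsaturation = (number of rings) + (number of π bonds).
Ring closures in the SMILES: 0.
π bonds: 1 double bond (each 1 DoU) → 1 DoU from unsaturation.
Total DoU = 0 + 1 = 1.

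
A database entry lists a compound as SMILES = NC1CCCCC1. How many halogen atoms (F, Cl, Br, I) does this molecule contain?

Scan the SMILES for the halogen motif — none present.
Groups that are present: 1 primary amine.

0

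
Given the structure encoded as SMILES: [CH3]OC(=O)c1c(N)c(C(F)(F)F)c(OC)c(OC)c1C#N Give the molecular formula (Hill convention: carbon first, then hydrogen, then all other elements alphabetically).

C12H11F3N2O4

Walk through each heavy atom and fill implicit hydrogens from standard valence (C 4, N 3, O 2, S 2, halogen 1); for lowercase aromatic atoms, an aromatic c carries 1 H when it has two neighbours and 0 H with three, and aromatic n carries 0 H:
  atom 1: C with explicit H count 3
  atom 2: O, bond orders sum to 2 (valence 2) → 0 H
  atom 3: C, bond orders sum to 4 (valence 4) → 0 H
  atom 4: O, bond orders sum to 2 (valence 2) → 0 H
  atom 5: aromatic c, 3 neighbours → 0 H
  atom 6: aromatic c, 3 neighbours → 0 H
  atom 7: N, bond orders sum to 1 (valence 3) → 2 H
  atom 8: aromatic c, 3 neighbours → 0 H
  atom 9: C, bond orders sum to 4 (valence 4) → 0 H
  atom 10: F (halogen, monovalent) → 0 H
  atom 11: F (halogen, monovalent) → 0 H
  atom 12: F (halogen, monovalent) → 0 H
  atom 13: aromatic c, 3 neighbours → 0 H
  atom 14: O, bond orders sum to 2 (valence 2) → 0 H
  atom 15: C, bond orders sum to 1 (valence 4) → 3 H
  atom 16: aromatic c, 3 neighbours → 0 H
  atom 17: O, bond orders sum to 2 (valence 2) → 0 H
  atom 18: C, bond orders sum to 1 (valence 4) → 3 H
  atom 19: aromatic c, 3 neighbours → 0 H
  atom 20: C, bond orders sum to 4 (valence 4) → 0 H
  atom 21: N, bond orders sum to 3 (valence 3) → 0 H
Totals → C:12, H:11, F:3, N:2, O:4.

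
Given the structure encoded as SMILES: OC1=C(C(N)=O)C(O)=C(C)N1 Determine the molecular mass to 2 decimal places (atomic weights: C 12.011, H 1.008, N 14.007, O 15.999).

First, the molecular formula is C6H8N2O3 (counting implicit H from valence).
  C: 6 × 12.011 = 72.066
  H: 8 × 1.008 = 8.064
  N: 2 × 14.007 = 28.014
  O: 3 × 15.999 = 47.997
Sum: 6×12.011 + 8×1.008 + 2×14.007 + 3×15.999 = 156.141 → 156.14 g/mol.

156.14 g/mol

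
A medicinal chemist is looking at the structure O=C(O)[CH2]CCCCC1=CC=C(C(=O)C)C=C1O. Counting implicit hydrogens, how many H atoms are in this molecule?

Walk through each heavy atom and fill implicit hydrogens from standard valence (C 4, N 3, O 2, S 2, halogen 1):
  atom 1: O, bond orders sum to 2 (valence 2) → 0 H
  atom 2: C, bond orders sum to 4 (valence 4) → 0 H
  atom 3: O, bond orders sum to 1 (valence 2) → 1 H
  atom 4: C with explicit H count 2
  atom 5: C, bond orders sum to 2 (valence 4) → 2 H
  atom 6: C, bond orders sum to 2 (valence 4) → 2 H
  atom 7: C, bond orders sum to 2 (valence 4) → 2 H
  atom 8: C, bond orders sum to 2 (valence 4) → 2 H
  atom 9: C, bond orders sum to 4 (valence 4) → 0 H
  atom 10: C, bond orders sum to 3 (valence 4) → 1 H
  atom 11: C, bond orders sum to 3 (valence 4) → 1 H
  atom 12: C, bond orders sum to 4 (valence 4) → 0 H
  atom 13: C, bond orders sum to 4 (valence 4) → 0 H
  atom 14: O, bond orders sum to 2 (valence 2) → 0 H
  atom 15: C, bond orders sum to 1 (valence 4) → 3 H
  atom 16: C, bond orders sum to 3 (valence 4) → 1 H
  atom 17: C, bond orders sum to 4 (valence 4) → 0 H
  atom 18: O, bond orders sum to 1 (valence 2) → 1 H
Total hydrogens: 18.

18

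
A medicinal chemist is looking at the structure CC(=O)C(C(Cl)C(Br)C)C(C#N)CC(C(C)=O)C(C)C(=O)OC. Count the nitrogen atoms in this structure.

1

Scan the SMILES for N atoms (remember two-letter symbols like Cl and Br are single atoms).
Nitrogen count: 1.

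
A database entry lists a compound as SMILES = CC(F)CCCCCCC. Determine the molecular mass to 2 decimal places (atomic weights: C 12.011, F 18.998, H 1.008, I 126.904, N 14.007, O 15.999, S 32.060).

146.25 g/mol

First, the molecular formula is C9H19F (counting implicit H from valence).
  C: 9 × 12.011 = 108.099
  F: 1 × 18.998 = 18.998
  H: 19 × 1.008 = 19.152
Sum: 9×12.011 + 1×18.998 + 19×1.008 = 146.249 → 146.25 g/mol.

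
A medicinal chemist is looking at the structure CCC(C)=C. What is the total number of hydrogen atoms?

10

Walk through each heavy atom and fill implicit hydrogens from standard valence (C 4, N 3, O 2, S 2, halogen 1):
  atom 1: C, bond orders sum to 1 (valence 4) → 3 H
  atom 2: C, bond orders sum to 2 (valence 4) → 2 H
  atom 3: C, bond orders sum to 4 (valence 4) → 0 H
  atom 4: C, bond orders sum to 1 (valence 4) → 3 H
  atom 5: C, bond orders sum to 2 (valence 4) → 2 H
Total hydrogens: 10.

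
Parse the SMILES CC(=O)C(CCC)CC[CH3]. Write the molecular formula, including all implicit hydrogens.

Walk through each heavy atom and fill implicit hydrogens from standard valence (C 4, N 3, O 2, S 2, halogen 1):
  atom 1: C, bond orders sum to 1 (valence 4) → 3 H
  atom 2: C, bond orders sum to 4 (valence 4) → 0 H
  atom 3: O, bond orders sum to 2 (valence 2) → 0 H
  atom 4: C, bond orders sum to 3 (valence 4) → 1 H
  atom 5: C, bond orders sum to 2 (valence 4) → 2 H
  atom 6: C, bond orders sum to 2 (valence 4) → 2 H
  atom 7: C, bond orders sum to 1 (valence 4) → 3 H
  atom 8: C, bond orders sum to 2 (valence 4) → 2 H
  atom 9: C, bond orders sum to 2 (valence 4) → 2 H
  atom 10: C with explicit H count 3
Totals → C:9, H:18, O:1.

C9H18O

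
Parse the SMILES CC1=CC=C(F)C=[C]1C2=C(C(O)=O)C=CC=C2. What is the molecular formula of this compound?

C14H11FO2

Walk through each heavy atom and fill implicit hydrogens from standard valence (C 4, N 3, O 2, S 2, halogen 1):
  atom 1: C, bond orders sum to 1 (valence 4) → 3 H
  atom 2: C, bond orders sum to 4 (valence 4) → 0 H
  atom 3: C, bond orders sum to 3 (valence 4) → 1 H
  atom 4: C, bond orders sum to 3 (valence 4) → 1 H
  atom 5: C, bond orders sum to 4 (valence 4) → 0 H
  atom 6: F (halogen, monovalent) → 0 H
  atom 7: C, bond orders sum to 3 (valence 4) → 1 H
  atom 8: C with explicit H count 0
  atom 9: C, bond orders sum to 4 (valence 4) → 0 H
  atom 10: C, bond orders sum to 4 (valence 4) → 0 H
  atom 11: C, bond orders sum to 4 (valence 4) → 0 H
  atom 12: O, bond orders sum to 1 (valence 2) → 1 H
  atom 13: O, bond orders sum to 2 (valence 2) → 0 H
  atom 14: C, bond orders sum to 3 (valence 4) → 1 H
  atom 15: C, bond orders sum to 3 (valence 4) → 1 H
  atom 16: C, bond orders sum to 3 (valence 4) → 1 H
  atom 17: C, bond orders sum to 3 (valence 4) → 1 H
Totals → C:14, H:11, F:1, O:2.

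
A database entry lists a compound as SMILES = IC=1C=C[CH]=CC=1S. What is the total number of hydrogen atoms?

Walk through each heavy atom and fill implicit hydrogens from standard valence (C 4, N 3, O 2, S 2, halogen 1):
  atom 1: I (halogen, monovalent) → 0 H
  atom 2: C, bond orders sum to 4 (valence 4) → 0 H
  atom 3: C, bond orders sum to 3 (valence 4) → 1 H
  atom 4: C, bond orders sum to 3 (valence 4) → 1 H
  atom 5: C with explicit H count 1
  atom 6: C, bond orders sum to 3 (valence 4) → 1 H
  atom 7: C, bond orders sum to 4 (valence 4) → 0 H
  atom 8: S, bond orders sum to 1 (valence 2) → 1 H
Total hydrogens: 5.

5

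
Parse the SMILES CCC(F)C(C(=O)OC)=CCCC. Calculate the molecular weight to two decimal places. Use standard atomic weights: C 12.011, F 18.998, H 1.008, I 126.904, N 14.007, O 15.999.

188.24 g/mol

First, the molecular formula is C10H17FO2 (counting implicit H from valence).
  C: 10 × 12.011 = 120.110
  F: 1 × 18.998 = 18.998
  H: 17 × 1.008 = 17.136
  O: 2 × 15.999 = 31.998
Sum: 10×12.011 + 1×18.998 + 17×1.008 + 2×15.999 = 188.242 → 188.24 g/mol.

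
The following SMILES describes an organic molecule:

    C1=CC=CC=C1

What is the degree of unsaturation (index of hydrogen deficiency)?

Degree of unsaturation = (number of rings) + (number of π bonds).
Ring closures in the SMILES: 1.
π bonds: 3 double bonds (each 1 DoU) → 3 DoU from unsaturation.
Total DoU = 1 + 3 = 4.

4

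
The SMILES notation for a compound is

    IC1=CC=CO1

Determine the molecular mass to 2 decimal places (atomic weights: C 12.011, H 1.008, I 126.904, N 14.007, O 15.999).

193.97 g/mol

First, the molecular formula is C4H3IO (counting implicit H from valence).
  C: 4 × 12.011 = 48.044
  H: 3 × 1.008 = 3.024
  I: 1 × 126.904 = 126.904
  O: 1 × 15.999 = 15.999
Sum: 4×12.011 + 3×1.008 + 1×126.904 + 1×15.999 = 193.971 → 193.97 g/mol.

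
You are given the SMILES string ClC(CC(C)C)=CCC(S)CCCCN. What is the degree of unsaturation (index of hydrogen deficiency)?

Degree of unsaturation = (number of rings) + (number of π bonds).
Ring closures in the SMILES: 0.
π bonds: 1 double bond (each 1 DoU) → 1 DoU from unsaturation.
Total DoU = 0 + 1 = 1.

1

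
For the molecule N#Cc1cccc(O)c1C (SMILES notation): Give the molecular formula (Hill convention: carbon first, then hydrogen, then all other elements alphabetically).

Walk through each heavy atom and fill implicit hydrogens from standard valence (C 4, N 3, O 2, S 2, halogen 1); for lowercase aromatic atoms, an aromatic c carries 1 H when it has two neighbours and 0 H with three, and aromatic n carries 0 H:
  atom 1: N, bond orders sum to 3 (valence 3) → 0 H
  atom 2: C, bond orders sum to 4 (valence 4) → 0 H
  atom 3: aromatic c, 3 neighbours → 0 H
  atom 4: aromatic c, 2 neighbours → 1 H
  atom 5: aromatic c, 2 neighbours → 1 H
  atom 6: aromatic c, 2 neighbours → 1 H
  atom 7: aromatic c, 3 neighbours → 0 H
  atom 8: O, bond orders sum to 1 (valence 2) → 1 H
  atom 9: aromatic c, 3 neighbours → 0 H
  atom 10: C, bond orders sum to 1 (valence 4) → 3 H
Totals → C:8, H:7, N:1, O:1.

C8H7NO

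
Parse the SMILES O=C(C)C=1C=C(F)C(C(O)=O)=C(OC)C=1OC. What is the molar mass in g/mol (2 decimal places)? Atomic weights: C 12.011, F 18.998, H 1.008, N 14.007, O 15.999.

First, the molecular formula is C11H11FO5 (counting implicit H from valence).
  C: 11 × 12.011 = 132.121
  F: 1 × 18.998 = 18.998
  H: 11 × 1.008 = 11.088
  O: 5 × 15.999 = 79.995
Sum: 11×12.011 + 1×18.998 + 11×1.008 + 5×15.999 = 242.202 → 242.20 g/mol.

242.20 g/mol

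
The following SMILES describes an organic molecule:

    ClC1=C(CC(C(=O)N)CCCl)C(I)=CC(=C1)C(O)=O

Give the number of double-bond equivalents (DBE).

6

Degree of unsaturation = (number of rings) + (number of π bonds).
Ring closures in the SMILES: 1.
π bonds: 5 double bonds (each 1 DoU) → 5 DoU from unsaturation.
Total DoU = 1 + 5 = 6.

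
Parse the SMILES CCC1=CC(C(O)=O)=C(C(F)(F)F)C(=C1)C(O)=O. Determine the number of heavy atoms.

Every atom symbol written in the SMILES (organic subset) is one heavy atom; implicit H are not written.
Heavy atoms by element → C:11, F:3, O:4.
Total: 18.

18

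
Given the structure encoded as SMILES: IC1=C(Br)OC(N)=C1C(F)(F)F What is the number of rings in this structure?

1

In SMILES, each pair of matching ring-closure digits denotes one ring-closing bond; the number of such bonds equals the number of independent rings.
Ring-closure bonds here: 1.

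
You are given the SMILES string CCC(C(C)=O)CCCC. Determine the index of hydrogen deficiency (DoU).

Molecular formula: C9H18O.
DoU = (2C + 2 + N − H − X) / 2, where X is the halogen count and O/S are ignored.
    = (2·9 + 2 + 0 − 18 − 0) / 2 = 2 / 2 = 1.

1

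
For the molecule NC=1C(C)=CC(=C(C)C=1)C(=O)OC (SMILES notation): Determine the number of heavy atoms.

13

Every atom symbol written in the SMILES (organic subset) is one heavy atom; implicit H are not written.
Heavy atoms by element → C:10, N:1, O:2.
Total: 13.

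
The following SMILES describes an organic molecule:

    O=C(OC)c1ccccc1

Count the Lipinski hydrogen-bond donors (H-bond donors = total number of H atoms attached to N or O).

0

Donors: find every N or O and count the H atoms it carries.
  atom 1 (O): bond orders sum to 2 → 0 H
  atom 3 (O): bond orders sum to 2 → 0 H
Lipinski HBD = 0.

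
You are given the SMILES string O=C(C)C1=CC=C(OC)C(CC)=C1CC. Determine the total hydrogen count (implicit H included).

Walk through each heavy atom and fill implicit hydrogens from standard valence (C 4, N 3, O 2, S 2, halogen 1):
  atom 1: O, bond orders sum to 2 (valence 2) → 0 H
  atom 2: C, bond orders sum to 4 (valence 4) → 0 H
  atom 3: C, bond orders sum to 1 (valence 4) → 3 H
  atom 4: C, bond orders sum to 4 (valence 4) → 0 H
  atom 5: C, bond orders sum to 3 (valence 4) → 1 H
  atom 6: C, bond orders sum to 3 (valence 4) → 1 H
  atom 7: C, bond orders sum to 4 (valence 4) → 0 H
  atom 8: O, bond orders sum to 2 (valence 2) → 0 H
  atom 9: C, bond orders sum to 1 (valence 4) → 3 H
  atom 10: C, bond orders sum to 4 (valence 4) → 0 H
  atom 11: C, bond orders sum to 2 (valence 4) → 2 H
  atom 12: C, bond orders sum to 1 (valence 4) → 3 H
  atom 13: C, bond orders sum to 4 (valence 4) → 0 H
  atom 14: C, bond orders sum to 2 (valence 4) → 2 H
  atom 15: C, bond orders sum to 1 (valence 4) → 3 H
Total hydrogens: 18.

18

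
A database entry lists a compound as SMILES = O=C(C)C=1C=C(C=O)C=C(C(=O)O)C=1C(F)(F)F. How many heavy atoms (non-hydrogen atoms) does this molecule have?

Every atom symbol written in the SMILES (organic subset) is one heavy atom; implicit H are not written.
Heavy atoms by element → C:11, F:3, O:4.
Total: 18.

18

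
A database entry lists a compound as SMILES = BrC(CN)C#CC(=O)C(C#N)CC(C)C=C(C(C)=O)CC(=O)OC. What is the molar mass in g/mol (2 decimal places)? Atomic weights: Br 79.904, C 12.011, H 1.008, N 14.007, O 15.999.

397.27 g/mol

First, the molecular formula is C17H21BrN2O4 (counting implicit H from valence).
  Br: 1 × 79.904 = 79.904
  C: 17 × 12.011 = 204.187
  H: 21 × 1.008 = 21.168
  N: 2 × 14.007 = 28.014
  O: 4 × 15.999 = 63.996
Sum: 1×79.904 + 17×12.011 + 21×1.008 + 2×14.007 + 4×15.999 = 397.269 → 397.27 g/mol.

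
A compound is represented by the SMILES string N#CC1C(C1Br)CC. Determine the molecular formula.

C6H8BrN

Walk through each heavy atom and fill implicit hydrogens from standard valence (C 4, N 3, O 2, S 2, halogen 1):
  atom 1: N, bond orders sum to 3 (valence 3) → 0 H
  atom 2: C, bond orders sum to 4 (valence 4) → 0 H
  atom 3: C, bond orders sum to 3 (valence 4) → 1 H
  atom 4: C, bond orders sum to 3 (valence 4) → 1 H
  atom 5: C, bond orders sum to 3 (valence 4) → 1 H
  atom 6: Br (halogen, monovalent) → 0 H
  atom 7: C, bond orders sum to 2 (valence 4) → 2 H
  atom 8: C, bond orders sum to 1 (valence 4) → 3 H
Totals → C:6, H:8, Br:1, N:1.
In Hill order: C6H8BrN.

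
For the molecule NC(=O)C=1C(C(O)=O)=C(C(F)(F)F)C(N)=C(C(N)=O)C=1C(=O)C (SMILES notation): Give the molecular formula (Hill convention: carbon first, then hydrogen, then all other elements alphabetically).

Walk through each heavy atom and fill implicit hydrogens from standard valence (C 4, N 3, O 2, S 2, halogen 1):
  atom 1: N, bond orders sum to 1 (valence 3) → 2 H
  atom 2: C, bond orders sum to 4 (valence 4) → 0 H
  atom 3: O, bond orders sum to 2 (valence 2) → 0 H
  atom 4: C, bond orders sum to 4 (valence 4) → 0 H
  atom 5: C, bond orders sum to 4 (valence 4) → 0 H
  atom 6: C, bond orders sum to 4 (valence 4) → 0 H
  atom 7: O, bond orders sum to 1 (valence 2) → 1 H
  atom 8: O, bond orders sum to 2 (valence 2) → 0 H
  atom 9: C, bond orders sum to 4 (valence 4) → 0 H
  atom 10: C, bond orders sum to 4 (valence 4) → 0 H
  atom 11: F (halogen, monovalent) → 0 H
  atom 12: F (halogen, monovalent) → 0 H
  atom 13: F (halogen, monovalent) → 0 H
  atom 14: C, bond orders sum to 4 (valence 4) → 0 H
  atom 15: N, bond orders sum to 1 (valence 3) → 2 H
  atom 16: C, bond orders sum to 4 (valence 4) → 0 H
  atom 17: C, bond orders sum to 4 (valence 4) → 0 H
  atom 18: N, bond orders sum to 1 (valence 3) → 2 H
  atom 19: O, bond orders sum to 2 (valence 2) → 0 H
  atom 20: C, bond orders sum to 4 (valence 4) → 0 H
  atom 21: C, bond orders sum to 4 (valence 4) → 0 H
  atom 22: O, bond orders sum to 2 (valence 2) → 0 H
  atom 23: C, bond orders sum to 1 (valence 4) → 3 H
Totals → C:12, H:10, F:3, N:3, O:5.
In Hill order: C12H10F3N3O5.

C12H10F3N3O5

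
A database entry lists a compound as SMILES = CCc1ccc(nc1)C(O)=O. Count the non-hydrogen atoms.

Every atom symbol written in the SMILES (organic subset) is one heavy atom; implicit H are not written.
Heavy atoms by element → C:8, N:1, O:2.
Total: 11.

11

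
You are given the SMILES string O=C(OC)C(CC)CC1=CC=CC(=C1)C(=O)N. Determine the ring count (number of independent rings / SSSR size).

1

In SMILES, each pair of matching ring-closure digits denotes one ring-closing bond; the number of such bonds equals the number of independent rings.
Ring-closure bonds here: 1.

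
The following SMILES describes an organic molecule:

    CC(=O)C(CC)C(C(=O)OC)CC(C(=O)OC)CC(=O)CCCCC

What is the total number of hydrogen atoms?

Walk through each heavy atom and fill implicit hydrogens from standard valence (C 4, N 3, O 2, S 2, halogen 1):
  atom 1: C, bond orders sum to 1 (valence 4) → 3 H
  atom 2: C, bond orders sum to 4 (valence 4) → 0 H
  atom 3: O, bond orders sum to 2 (valence 2) → 0 H
  atom 4: C, bond orders sum to 3 (valence 4) → 1 H
  atom 5: C, bond orders sum to 2 (valence 4) → 2 H
  atom 6: C, bond orders sum to 1 (valence 4) → 3 H
  atom 7: C, bond orders sum to 3 (valence 4) → 1 H
  atom 8: C, bond orders sum to 4 (valence 4) → 0 H
  atom 9: O, bond orders sum to 2 (valence 2) → 0 H
  atom 10: O, bond orders sum to 2 (valence 2) → 0 H
  atom 11: C, bond orders sum to 1 (valence 4) → 3 H
  atom 12: C, bond orders sum to 2 (valence 4) → 2 H
  atom 13: C, bond orders sum to 3 (valence 4) → 1 H
  atom 14: C, bond orders sum to 4 (valence 4) → 0 H
  atom 15: O, bond orders sum to 2 (valence 2) → 0 H
  atom 16: O, bond orders sum to 2 (valence 2) → 0 H
  atom 17: C, bond orders sum to 1 (valence 4) → 3 H
  atom 18: C, bond orders sum to 2 (valence 4) → 2 H
  atom 19: C, bond orders sum to 4 (valence 4) → 0 H
  atom 20: O, bond orders sum to 2 (valence 2) → 0 H
  atom 21: C, bond orders sum to 2 (valence 4) → 2 H
  atom 22: C, bond orders sum to 2 (valence 4) → 2 H
  atom 23: C, bond orders sum to 2 (valence 4) → 2 H
  atom 24: C, bond orders sum to 2 (valence 4) → 2 H
  atom 25: C, bond orders sum to 1 (valence 4) → 3 H
Total hydrogens: 32.

32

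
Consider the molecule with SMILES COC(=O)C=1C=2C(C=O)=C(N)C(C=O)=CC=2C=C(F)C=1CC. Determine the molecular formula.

Walk through each heavy atom and fill implicit hydrogens from standard valence (C 4, N 3, O 2, S 2, halogen 1):
  atom 1: C, bond orders sum to 1 (valence 4) → 3 H
  atom 2: O, bond orders sum to 2 (valence 2) → 0 H
  atom 3: C, bond orders sum to 4 (valence 4) → 0 H
  atom 4: O, bond orders sum to 2 (valence 2) → 0 H
  atom 5: C, bond orders sum to 4 (valence 4) → 0 H
  atom 6: C, bond orders sum to 4 (valence 4) → 0 H
  atom 7: C, bond orders sum to 4 (valence 4) → 0 H
  atom 8: C, bond orders sum to 3 (valence 4) → 1 H
  atom 9: O, bond orders sum to 2 (valence 2) → 0 H
  atom 10: C, bond orders sum to 4 (valence 4) → 0 H
  atom 11: N, bond orders sum to 1 (valence 3) → 2 H
  atom 12: C, bond orders sum to 4 (valence 4) → 0 H
  atom 13: C, bond orders sum to 3 (valence 4) → 1 H
  atom 14: O, bond orders sum to 2 (valence 2) → 0 H
  atom 15: C, bond orders sum to 3 (valence 4) → 1 H
  atom 16: C, bond orders sum to 4 (valence 4) → 0 H
  atom 17: C, bond orders sum to 3 (valence 4) → 1 H
  atom 18: C, bond orders sum to 4 (valence 4) → 0 H
  atom 19: F (halogen, monovalent) → 0 H
  atom 20: C, bond orders sum to 4 (valence 4) → 0 H
  atom 21: C, bond orders sum to 2 (valence 4) → 2 H
  atom 22: C, bond orders sum to 1 (valence 4) → 3 H
Totals → C:16, H:14, F:1, N:1, O:4.

C16H14FNO4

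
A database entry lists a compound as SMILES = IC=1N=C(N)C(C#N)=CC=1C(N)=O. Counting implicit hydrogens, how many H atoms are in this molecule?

5

Walk through each heavy atom and fill implicit hydrogens from standard valence (C 4, N 3, O 2, S 2, halogen 1):
  atom 1: I (halogen, monovalent) → 0 H
  atom 2: C, bond orders sum to 4 (valence 4) → 0 H
  atom 3: N, bond orders sum to 3 (valence 3) → 0 H
  atom 4: C, bond orders sum to 4 (valence 4) → 0 H
  atom 5: N, bond orders sum to 1 (valence 3) → 2 H
  atom 6: C, bond orders sum to 4 (valence 4) → 0 H
  atom 7: C, bond orders sum to 4 (valence 4) → 0 H
  atom 8: N, bond orders sum to 3 (valence 3) → 0 H
  atom 9: C, bond orders sum to 3 (valence 4) → 1 H
  atom 10: C, bond orders sum to 4 (valence 4) → 0 H
  atom 11: C, bond orders sum to 4 (valence 4) → 0 H
  atom 12: N, bond orders sum to 1 (valence 3) → 2 H
  atom 13: O, bond orders sum to 2 (valence 2) → 0 H
Total hydrogens: 5.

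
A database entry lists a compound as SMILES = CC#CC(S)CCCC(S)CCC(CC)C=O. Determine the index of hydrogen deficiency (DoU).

3

Degree of unsaturation = (number of rings) + (number of π bonds).
Ring closures in the SMILES: 0.
π bonds: 1 double bond (each 1 DoU), 1 triple bond (each 2 DoU) → 3 DoU from unsaturation.
Total DoU = 0 + 3 = 3.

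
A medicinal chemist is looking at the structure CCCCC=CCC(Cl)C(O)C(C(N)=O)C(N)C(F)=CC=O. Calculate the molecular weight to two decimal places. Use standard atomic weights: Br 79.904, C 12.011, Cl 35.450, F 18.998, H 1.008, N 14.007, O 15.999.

First, the molecular formula is C15H24ClFN2O3 (counting implicit H from valence).
  C: 15 × 12.011 = 180.165
  Cl: 1 × 35.450 = 35.450
  F: 1 × 18.998 = 18.998
  H: 24 × 1.008 = 24.192
  N: 2 × 14.007 = 28.014
  O: 3 × 15.999 = 47.997
Sum: 15×12.011 + 1×35.450 + 1×18.998 + 24×1.008 + 2×14.007 + 3×15.999 = 334.816 → 334.82 g/mol.

334.82 g/mol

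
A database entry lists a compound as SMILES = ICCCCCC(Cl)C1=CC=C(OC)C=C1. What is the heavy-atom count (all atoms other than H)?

16

Every atom symbol written in the SMILES (organic subset) is one heavy atom; implicit H are not written.
Heavy atoms by element → C:13, Cl:1, I:1, O:1.
Total: 16.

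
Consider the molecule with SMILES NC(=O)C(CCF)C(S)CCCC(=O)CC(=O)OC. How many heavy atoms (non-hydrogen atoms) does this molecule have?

Every atom symbol written in the SMILES (organic subset) is one heavy atom; implicit H are not written.
Heavy atoms by element → C:12, F:1, N:1, O:4, S:1.
Total: 19.

19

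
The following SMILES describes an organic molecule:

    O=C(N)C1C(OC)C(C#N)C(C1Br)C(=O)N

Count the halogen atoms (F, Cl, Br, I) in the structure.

1

Halogen atoms appear at heavy-atom position 13 (1×Br).
Other groups present: 2 amide, 1 ether, 1 nitrile.
Halogen count: 1.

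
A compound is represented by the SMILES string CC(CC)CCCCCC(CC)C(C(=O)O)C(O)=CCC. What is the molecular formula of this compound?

Walk through each heavy atom and fill implicit hydrogens from standard valence (C 4, N 3, O 2, S 2, halogen 1):
  atom 1: C, bond orders sum to 1 (valence 4) → 3 H
  atom 2: C, bond orders sum to 3 (valence 4) → 1 H
  atom 3: C, bond orders sum to 2 (valence 4) → 2 H
  atom 4: C, bond orders sum to 1 (valence 4) → 3 H
  atom 5: C, bond orders sum to 2 (valence 4) → 2 H
  atom 6: C, bond orders sum to 2 (valence 4) → 2 H
  atom 7: C, bond orders sum to 2 (valence 4) → 2 H
  atom 8: C, bond orders sum to 2 (valence 4) → 2 H
  atom 9: C, bond orders sum to 2 (valence 4) → 2 H
  atom 10: C, bond orders sum to 3 (valence 4) → 1 H
  atom 11: C, bond orders sum to 2 (valence 4) → 2 H
  atom 12: C, bond orders sum to 1 (valence 4) → 3 H
  atom 13: C, bond orders sum to 3 (valence 4) → 1 H
  atom 14: C, bond orders sum to 4 (valence 4) → 0 H
  atom 15: O, bond orders sum to 2 (valence 2) → 0 H
  atom 16: O, bond orders sum to 1 (valence 2) → 1 H
  atom 17: C, bond orders sum to 4 (valence 4) → 0 H
  atom 18: O, bond orders sum to 1 (valence 2) → 1 H
  atom 19: C, bond orders sum to 3 (valence 4) → 1 H
  atom 20: C, bond orders sum to 2 (valence 4) → 2 H
  atom 21: C, bond orders sum to 1 (valence 4) → 3 H
Totals → C:18, H:34, O:3.
In Hill order: C18H34O3.

C18H34O3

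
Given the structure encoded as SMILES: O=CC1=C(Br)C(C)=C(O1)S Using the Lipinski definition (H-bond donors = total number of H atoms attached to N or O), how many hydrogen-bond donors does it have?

Donors: find every N or O and count the H atoms it carries.
  atom 1 (O): bond orders sum to 2 → 0 H
  atom 9 (O): bond orders sum to 2 → 0 H
Lipinski HBD = 0.

0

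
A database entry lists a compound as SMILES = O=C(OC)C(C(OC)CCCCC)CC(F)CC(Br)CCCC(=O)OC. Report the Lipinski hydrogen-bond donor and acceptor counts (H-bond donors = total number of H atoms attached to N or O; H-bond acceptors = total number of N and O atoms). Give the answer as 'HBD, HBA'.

Donors: find every N or O and count the H atoms it carries.
  atom 1 (O): bond orders sum to 2 → 0 H
  atom 3 (O): bond orders sum to 2 → 0 H
  atom 7 (O): bond orders sum to 2 → 0 H
  atom 24 (O): bond orders sum to 2 → 0 H
  atom 25 (O): bond orders sum to 2 → 0 H
Lipinski HBD = 0.
Acceptors: N atoms = 0, O atoms = 5 → HBA = 5.

0, 5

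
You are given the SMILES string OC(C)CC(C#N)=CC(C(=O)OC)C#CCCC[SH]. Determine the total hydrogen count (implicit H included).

Walk through each heavy atom and fill implicit hydrogens from standard valence (C 4, N 3, O 2, S 2, halogen 1):
  atom 1: O, bond orders sum to 1 (valence 2) → 1 H
  atom 2: C, bond orders sum to 3 (valence 4) → 1 H
  atom 3: C, bond orders sum to 1 (valence 4) → 3 H
  atom 4: C, bond orders sum to 2 (valence 4) → 2 H
  atom 5: C, bond orders sum to 4 (valence 4) → 0 H
  atom 6: C, bond orders sum to 4 (valence 4) → 0 H
  atom 7: N, bond orders sum to 3 (valence 3) → 0 H
  atom 8: C, bond orders sum to 3 (valence 4) → 1 H
  atom 9: C, bond orders sum to 3 (valence 4) → 1 H
  atom 10: C, bond orders sum to 4 (valence 4) → 0 H
  atom 11: O, bond orders sum to 2 (valence 2) → 0 H
  atom 12: O, bond orders sum to 2 (valence 2) → 0 H
  atom 13: C, bond orders sum to 1 (valence 4) → 3 H
  atom 14: C, bond orders sum to 4 (valence 4) → 0 H
  atom 15: C, bond orders sum to 4 (valence 4) → 0 H
  atom 16: C, bond orders sum to 2 (valence 4) → 2 H
  atom 17: C, bond orders sum to 2 (valence 4) → 2 H
  atom 18: C, bond orders sum to 2 (valence 4) → 2 H
  atom 19: S with explicit H count 1
Total hydrogens: 19.

19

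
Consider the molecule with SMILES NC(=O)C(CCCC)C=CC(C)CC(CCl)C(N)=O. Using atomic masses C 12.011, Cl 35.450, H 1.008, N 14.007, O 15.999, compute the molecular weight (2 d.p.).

288.82 g/mol

First, the molecular formula is C14H25ClN2O2 (counting implicit H from valence).
  C: 14 × 12.011 = 168.154
  Cl: 1 × 35.450 = 35.450
  H: 25 × 1.008 = 25.200
  N: 2 × 14.007 = 28.014
  O: 2 × 15.999 = 31.998
Sum: 14×12.011 + 1×35.450 + 25×1.008 + 2×14.007 + 2×15.999 = 288.816 → 288.82 g/mol.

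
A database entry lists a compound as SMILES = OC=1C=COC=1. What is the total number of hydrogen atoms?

Walk through each heavy atom and fill implicit hydrogens from standard valence (C 4, N 3, O 2, S 2, halogen 1):
  atom 1: O, bond orders sum to 1 (valence 2) → 1 H
  atom 2: C, bond orders sum to 4 (valence 4) → 0 H
  atom 3: C, bond orders sum to 3 (valence 4) → 1 H
  atom 4: C, bond orders sum to 3 (valence 4) → 1 H
  atom 5: O, bond orders sum to 2 (valence 2) → 0 H
  atom 6: C, bond orders sum to 3 (valence 4) → 1 H
Total hydrogens: 4.

4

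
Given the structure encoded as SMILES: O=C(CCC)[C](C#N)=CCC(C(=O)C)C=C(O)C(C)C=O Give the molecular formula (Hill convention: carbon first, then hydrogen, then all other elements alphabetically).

Walk through each heavy atom and fill implicit hydrogens from standard valence (C 4, N 3, O 2, S 2, halogen 1):
  atom 1: O, bond orders sum to 2 (valence 2) → 0 H
  atom 2: C, bond orders sum to 4 (valence 4) → 0 H
  atom 3: C, bond orders sum to 2 (valence 4) → 2 H
  atom 4: C, bond orders sum to 2 (valence 4) → 2 H
  atom 5: C, bond orders sum to 1 (valence 4) → 3 H
  atom 6: C with explicit H count 0
  atom 7: C, bond orders sum to 4 (valence 4) → 0 H
  atom 8: N, bond orders sum to 3 (valence 3) → 0 H
  atom 9: C, bond orders sum to 3 (valence 4) → 1 H
  atom 10: C, bond orders sum to 2 (valence 4) → 2 H
  atom 11: C, bond orders sum to 3 (valence 4) → 1 H
  atom 12: C, bond orders sum to 4 (valence 4) → 0 H
  atom 13: O, bond orders sum to 2 (valence 2) → 0 H
  atom 14: C, bond orders sum to 1 (valence 4) → 3 H
  atom 15: C, bond orders sum to 3 (valence 4) → 1 H
  atom 16: C, bond orders sum to 4 (valence 4) → 0 H
  atom 17: O, bond orders sum to 1 (valence 2) → 1 H
  atom 18: C, bond orders sum to 3 (valence 4) → 1 H
  atom 19: C, bond orders sum to 1 (valence 4) → 3 H
  atom 20: C, bond orders sum to 3 (valence 4) → 1 H
  atom 21: O, bond orders sum to 2 (valence 2) → 0 H
Totals → C:16, H:21, N:1, O:4.

C16H21NO4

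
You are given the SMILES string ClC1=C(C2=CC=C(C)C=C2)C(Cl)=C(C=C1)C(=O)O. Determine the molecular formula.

C14H10Cl2O2

Walk through each heavy atom and fill implicit hydrogens from standard valence (C 4, N 3, O 2, S 2, halogen 1):
  atom 1: Cl (halogen, monovalent) → 0 H
  atom 2: C, bond orders sum to 4 (valence 4) → 0 H
  atom 3: C, bond orders sum to 4 (valence 4) → 0 H
  atom 4: C, bond orders sum to 4 (valence 4) → 0 H
  atom 5: C, bond orders sum to 3 (valence 4) → 1 H
  atom 6: C, bond orders sum to 3 (valence 4) → 1 H
  atom 7: C, bond orders sum to 4 (valence 4) → 0 H
  atom 8: C, bond orders sum to 1 (valence 4) → 3 H
  atom 9: C, bond orders sum to 3 (valence 4) → 1 H
  atom 10: C, bond orders sum to 3 (valence 4) → 1 H
  atom 11: C, bond orders sum to 4 (valence 4) → 0 H
  atom 12: Cl (halogen, monovalent) → 0 H
  atom 13: C, bond orders sum to 4 (valence 4) → 0 H
  atom 14: C, bond orders sum to 3 (valence 4) → 1 H
  atom 15: C, bond orders sum to 3 (valence 4) → 1 H
  atom 16: C, bond orders sum to 4 (valence 4) → 0 H
  atom 17: O, bond orders sum to 2 (valence 2) → 0 H
  atom 18: O, bond orders sum to 1 (valence 2) → 1 H
Totals → C:14, H:10, Cl:2, O:2.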